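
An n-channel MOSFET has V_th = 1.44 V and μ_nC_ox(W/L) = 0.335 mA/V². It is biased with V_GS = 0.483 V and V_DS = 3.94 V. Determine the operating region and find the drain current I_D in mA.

Cutoff; I_D = 0 mA

V_GS = 0.483 V < V_th = 1.44 V, so the transistor is in cutoff.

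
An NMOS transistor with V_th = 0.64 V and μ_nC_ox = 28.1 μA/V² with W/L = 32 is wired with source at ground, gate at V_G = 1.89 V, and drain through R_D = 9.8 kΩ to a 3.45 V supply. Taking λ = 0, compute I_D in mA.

V_GS = V_G = 1.89 V, so V_ov = 1.89 − 0.64 = 1.25 V.
k_n = μ_nC_ox · (W/L) = 0.8992 mA/V².
Assume saturation: I_D = ½ k_n V_ov² = 0.5 × 0.8992 × 1.25² = 0.703 mA, giving V_DS = V_DD − I_D R_D = 3.45 − 0.703 × 9.8 = -3.43 V.
But -3.43 V < V_ov = 1.25 V, so the device is actually in triode.
In triode I_D = k_n[V_ov V_DS − ½ V_DS²] and I_D = (V_DD − V_DS)/R_D. Equating: 4.41 V_DS² − 12.02 V_DS + 3.45 = 0, giving V_DS = 0.326 V (the root below V_ov).
I_D = (3.45 − 0.326) / 9.8 = 0.319 mA.

I_D = 0.319 mA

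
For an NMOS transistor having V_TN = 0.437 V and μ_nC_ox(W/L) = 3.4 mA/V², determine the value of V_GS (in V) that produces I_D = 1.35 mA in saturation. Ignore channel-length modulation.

In saturation I_D = ½ k_n (V_GS − V_TN)², so V_GS − V_TN = √(2 I_D / k_n) = √(2 × 1.35 / 3.4) = 0.891 V.
V_GS = 0.437 + 0.891 = 1.33 V.

V_GS = 1.33 V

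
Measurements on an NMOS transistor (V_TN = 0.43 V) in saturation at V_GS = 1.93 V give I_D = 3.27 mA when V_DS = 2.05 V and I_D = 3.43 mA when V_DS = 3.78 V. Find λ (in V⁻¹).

λ = 0.0300 V⁻¹

With V_GS fixed, I_D ∝ (1 + λ V_DS) in saturation, so I_D2/I_D1 = (1 + λ V_DS2)/(1 + λ V_DS1).
3.43/3.27 = 1.049 = (1 + 3.78 λ)/(1 + 2.05 λ).
Solving: λ (I_D1 V_DS2 − I_D2 V_DS1) = I_D2 − I_D1, so λ = (3.43 − 3.27) / (3.27 × 3.78 − 3.43 × 2.05) = 0.16 / 5.33 = 0.03 V⁻¹.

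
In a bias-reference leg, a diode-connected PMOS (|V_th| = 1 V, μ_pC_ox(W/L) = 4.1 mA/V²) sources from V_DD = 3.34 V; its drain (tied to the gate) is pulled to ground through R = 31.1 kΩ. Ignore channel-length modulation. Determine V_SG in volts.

V_SG = 1.18 V

With gate tied to drain, V_SG = V_SD ≥ V_SG − |V_th|, so the device is in saturation.
KCL at the drain: ½ k_p (V_SG − |V_th|)² = (V_DD − V_SG)/R.
Let x = V_SG − 1. Then 63.8 x² + x − 2.34 = 0, giving x = 0.184 V (positive root), so V_SG = 1.18 V.
I_D = (V_DD − V_SG)/R = (3.34 − 1.18) / 31.1 = 0.0693 mA.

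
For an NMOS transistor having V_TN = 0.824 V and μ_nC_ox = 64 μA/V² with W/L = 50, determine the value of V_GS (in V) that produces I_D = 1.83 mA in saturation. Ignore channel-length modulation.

V_GS = 1.89 V

k_n = μ_nC_ox · (W/L) = 3.2 mA/V².
In saturation I_D = ½ k_n (V_GS − V_TN)², so V_GS − V_TN = √(2 I_D / k_n) = √(2 × 1.83 / 3.2) = 1.07 V.
V_GS = 0.824 + 1.07 = 1.89 V.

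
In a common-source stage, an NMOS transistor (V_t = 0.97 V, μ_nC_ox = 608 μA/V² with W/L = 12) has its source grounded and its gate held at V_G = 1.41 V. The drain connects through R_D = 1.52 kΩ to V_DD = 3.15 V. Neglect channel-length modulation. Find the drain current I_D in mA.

V_GS = V_G = 1.41 V, so V_ov = 1.41 − 0.97 = 0.44 V.
k_n = μ_nC_ox · (W/L) = 7.296 mA/V².
Assume saturation: I_D = ½ k_n V_ov² = 0.5 × 7.296 × 0.44² = 0.706 mA, giving V_DS = V_DD − I_D R_D = 3.15 − 0.706 × 1.52 = 2.08 V.
V_DS = 2.08 V ≥ V_ov = 0.44 V, confirming saturation.

I_D = 0.706 mA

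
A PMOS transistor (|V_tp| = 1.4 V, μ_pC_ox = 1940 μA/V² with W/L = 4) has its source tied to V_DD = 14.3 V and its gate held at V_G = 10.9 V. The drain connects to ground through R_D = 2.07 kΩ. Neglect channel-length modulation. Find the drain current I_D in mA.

I_D = 6.67 mA

V_SG = V_DD − V_G = 14.3 − 10.9 = 3.4 V, so V_ov = 3.4 − 1.4 = 2 V.
k_p = μ_pC_ox · (W/L) = 7.76 mA/V².
Assume saturation: I_D = ½ k_p V_ov² = 0.5 × 7.76 × 2² = 15.5 mA, giving V_SD = V_DD − I_D R_D = 14.3 − 15.5 × 2.07 = -17.8 V.
But -17.8 V < V_ov = 2 V, so the device is actually in triode.
In triode I_D = k_p[V_ov V_SD − ½ V_SD²] and I_D = (V_DD − V_SD)/R_D. Equating: 8.03 V_SD² − 33.13 V_SD + 14.3 = 0, giving V_SD = 0.49 V (the root below V_ov).
I_D = (14.3 − 0.49) / 2.07 = 6.67 mA.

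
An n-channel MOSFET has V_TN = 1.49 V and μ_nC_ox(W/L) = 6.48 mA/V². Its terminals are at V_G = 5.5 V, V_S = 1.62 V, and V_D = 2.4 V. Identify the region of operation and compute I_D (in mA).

V_GS = V_G − V_S = 5.5 − 1.62 = 3.88 V; V_DS = V_D − V_S = 2.4 − 1.62 = 0.78 V.
V_ov = V_GS − V_TN = 3.88 − 1.49 = 2.39 V.
Since V_DS = 0.78 V < V_ov = 2.39 V, the device is in the triode region.
I_D = k_n [V_ov · V_DS − ½ V_DS²] = 6.48 × [2.39 × 0.78 − 0.5 × 0.78²] = 10.1 mA.

Triode; I_D = 10.1 mA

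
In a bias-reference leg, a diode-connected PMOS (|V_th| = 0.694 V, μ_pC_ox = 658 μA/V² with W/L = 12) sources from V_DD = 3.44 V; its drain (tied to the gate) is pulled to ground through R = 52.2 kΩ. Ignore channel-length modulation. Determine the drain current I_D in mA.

With gate tied to drain, V_SG = V_SD ≥ V_SG − |V_th|, so the device is in saturation.
k_p = μ_pC_ox · (W/L) = 7.896 mA/V².
KCL at the drain: ½ k_p (V_SG − |V_th|)² = (V_DD − V_SG)/R.
Let x = V_SG − 0.694. Then 206 x² + x − 2.746 = 0, giving x = 0.113 V (positive root), so V_SG = 0.807 V.
I_D = (V_DD − V_SG)/R = (3.44 − 0.807) / 52.2 = 0.0504 mA.

I_D = 0.0504 mA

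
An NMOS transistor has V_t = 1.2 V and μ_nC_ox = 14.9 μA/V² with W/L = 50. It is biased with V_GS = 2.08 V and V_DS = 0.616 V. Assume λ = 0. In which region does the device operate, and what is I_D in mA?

Triode; I_D = 0.263 mA

k_n = μ_nC_ox · (W/L) = 0.745 mA/V².
V_ov = V_GS − V_t = 2.08 − 1.2 = 0.88 V.
Since V_DS = 0.616 V < V_ov = 0.88 V, the device is in the triode region.
I_D = k_n [V_ov · V_DS − ½ V_DS²] = 0.745 × [0.88 × 0.616 − 0.5 × 0.616²] = 0.263 mA.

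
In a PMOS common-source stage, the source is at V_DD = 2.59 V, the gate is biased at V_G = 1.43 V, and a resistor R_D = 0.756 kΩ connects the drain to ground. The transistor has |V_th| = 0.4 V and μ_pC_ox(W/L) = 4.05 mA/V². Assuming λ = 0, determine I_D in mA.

I_D = 1.17 mA

V_SG = V_DD − V_G = 2.59 − 1.43 = 1.16 V, so V_ov = 1.16 − 0.4 = 0.76 V.
Assume saturation: I_D = ½ k_p V_ov² = 0.5 × 4.05 × 0.76² = 1.17 mA, giving V_SD = V_DD − I_D R_D = 2.59 − 1.17 × 0.756 = 1.71 V.
V_SD = 1.71 V ≥ V_ov = 0.76 V, confirming saturation.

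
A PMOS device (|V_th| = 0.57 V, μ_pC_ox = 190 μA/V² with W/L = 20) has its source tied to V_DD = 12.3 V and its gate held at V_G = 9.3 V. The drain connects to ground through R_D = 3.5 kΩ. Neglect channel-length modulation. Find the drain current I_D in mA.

I_D = 3.40 mA

V_SG = V_DD − V_G = 12.3 − 9.3 = 3 V, so V_ov = 3 − 0.57 = 2.43 V.
k_p = μ_pC_ox · (W/L) = 3.8 mA/V².
Assume saturation: I_D = ½ k_p V_ov² = 0.5 × 3.8 × 2.43² = 11.2 mA, giving V_SD = V_DD − I_D R_D = 12.3 − 11.2 × 3.5 = -27 V.
But -27 V < V_ov = 2.43 V, so the device is actually in triode.
In triode I_D = k_p[V_ov V_SD − ½ V_SD²] and I_D = (V_DD − V_SD)/R_D. Equating: 6.65 V_SD² − 33.32 V_SD + 12.3 = 0, giving V_SD = 0.401 V (the root below V_ov).
I_D = (12.3 − 0.401) / 3.5 = 3.4 mA.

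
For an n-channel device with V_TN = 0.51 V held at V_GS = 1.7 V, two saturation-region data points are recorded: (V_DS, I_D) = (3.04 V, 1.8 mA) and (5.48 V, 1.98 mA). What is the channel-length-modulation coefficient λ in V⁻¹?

λ = 0.0468 V⁻¹

With V_GS fixed, I_D ∝ (1 + λ V_DS) in saturation, so I_D2/I_D1 = (1 + λ V_DS2)/(1 + λ V_DS1).
1.98/1.8 = 1.1 = (1 + 5.48 λ)/(1 + 3.04 λ).
Solving: λ (I_D1 V_DS2 − I_D2 V_DS1) = I_D2 − I_D1, so λ = (1.98 − 1.8) / (1.8 × 5.48 − 1.98 × 3.04) = 0.18 / 3.84 = 0.0468 V⁻¹.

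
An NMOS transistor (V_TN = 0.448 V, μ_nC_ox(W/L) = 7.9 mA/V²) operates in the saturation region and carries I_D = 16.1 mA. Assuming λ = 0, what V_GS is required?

V_GS = 2.47 V

In saturation I_D = ½ k_n (V_GS − V_TN)², so V_GS − V_TN = √(2 I_D / k_n) = √(2 × 16.1 / 7.9) = 2.02 V.
V_GS = 0.448 + 2.02 = 2.47 V.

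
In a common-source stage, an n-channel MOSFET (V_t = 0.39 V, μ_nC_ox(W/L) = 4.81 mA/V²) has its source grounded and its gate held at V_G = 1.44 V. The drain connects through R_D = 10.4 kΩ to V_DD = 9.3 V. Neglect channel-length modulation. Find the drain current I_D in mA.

V_GS = V_G = 1.44 V, so V_ov = 1.44 − 0.39 = 1.05 V.
Assume saturation: I_D = ½ k_n V_ov² = 0.5 × 4.81 × 1.05² = 2.65 mA, giving V_DS = V_DD − I_D R_D = 9.3 − 2.65 × 10.4 = -18.3 V.
But -18.3 V < V_ov = 1.05 V, so the device is actually in triode.
In triode I_D = k_n[V_ov V_DS − ½ V_DS²] and I_D = (V_DD − V_DS)/R_D. Equating: 25 V_DS² − 53.53 V_DS + 9.3 = 0, giving V_DS = 0.191 V (the root below V_ov).
I_D = (9.3 − 0.191) / 10.4 = 0.876 mA.

I_D = 0.876 mA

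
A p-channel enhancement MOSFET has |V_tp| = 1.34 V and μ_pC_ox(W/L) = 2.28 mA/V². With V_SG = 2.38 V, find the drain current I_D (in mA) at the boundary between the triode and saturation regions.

At the boundary V_SD = V_ov = V_SG − |V_tp| = 2.38 − 1.34 = 1.04 V.
I_D = ½ k_p V_ov² = 0.5 × 2.28 × 1.04² = 1.23 mA.

I_D = 1.23 mA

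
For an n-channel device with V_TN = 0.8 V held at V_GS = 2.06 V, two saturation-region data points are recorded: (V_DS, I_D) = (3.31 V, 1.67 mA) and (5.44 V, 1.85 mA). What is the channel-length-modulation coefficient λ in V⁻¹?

λ = 0.0608 V⁻¹

With V_GS fixed, I_D ∝ (1 + λ V_DS) in saturation, so I_D2/I_D1 = (1 + λ V_DS2)/(1 + λ V_DS1).
1.85/1.67 = 1.108 = (1 + 5.44 λ)/(1 + 3.31 λ).
Solving: λ (I_D1 V_DS2 − I_D2 V_DS1) = I_D2 − I_D1, so λ = (1.85 − 1.67) / (1.67 × 5.44 − 1.85 × 3.31) = 0.18 / 2.96 = 0.0608 V⁻¹.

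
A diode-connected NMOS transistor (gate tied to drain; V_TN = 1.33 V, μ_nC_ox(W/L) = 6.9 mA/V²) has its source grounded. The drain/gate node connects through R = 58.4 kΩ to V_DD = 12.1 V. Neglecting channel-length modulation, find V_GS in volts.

V_GS = 1.56 V

With gate tied to drain, V_GS = V_DS ≥ V_GS − V_TN, so the device is in saturation.
KCL at the drain: ½ k_n (V_GS − V_TN)² = (V_DD − V_GS)/R.
Let x = V_GS − 1.33. Then 201 x² + x − 10.77 = 0, giving x = 0.229 V (positive root), so V_GS = 1.56 V.
I_D = (V_DD − V_GS)/R = (12.1 − 1.56) / 58.4 = 0.181 mA.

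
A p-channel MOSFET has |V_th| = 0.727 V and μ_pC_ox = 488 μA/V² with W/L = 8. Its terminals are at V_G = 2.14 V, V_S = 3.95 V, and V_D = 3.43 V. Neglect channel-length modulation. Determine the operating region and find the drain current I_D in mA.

Triode; I_D = 1.67 mA

V_SG = V_S − V_G = 3.95 − 2.14 = 1.81 V; V_SD = V_S − V_D = 3.95 − 3.43 = 0.52 V.
k_p = μ_pC_ox · (W/L) = 3.904 mA/V².
V_ov = V_SG − |V_th| = 1.81 − 0.727 = 1.08 V.
Since V_SD = 0.52 V < V_ov = 1.08 V, the device is in the triode region.
I_D = k_p [V_ov · V_SD − ½ V_SD²] = 3.904 × [1.08 × 0.52 − 0.5 × 0.52²] = 1.67 mA.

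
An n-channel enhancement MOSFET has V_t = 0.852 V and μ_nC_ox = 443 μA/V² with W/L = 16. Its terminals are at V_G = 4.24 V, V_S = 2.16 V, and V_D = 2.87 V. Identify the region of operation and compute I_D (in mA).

Triode; I_D = 4.39 mA

V_GS = V_G − V_S = 4.24 − 2.16 = 2.08 V; V_DS = V_D − V_S = 2.87 − 2.16 = 0.71 V.
k_n = μ_nC_ox · (W/L) = 7.088 mA/V².
V_ov = V_GS − V_t = 2.08 − 0.852 = 1.23 V.
Since V_DS = 0.71 V < V_ov = 1.23 V, the device is in the triode region.
I_D = k_n [V_ov · V_DS − ½ V_DS²] = 7.088 × [1.23 × 0.71 − 0.5 × 0.71²] = 4.39 mA.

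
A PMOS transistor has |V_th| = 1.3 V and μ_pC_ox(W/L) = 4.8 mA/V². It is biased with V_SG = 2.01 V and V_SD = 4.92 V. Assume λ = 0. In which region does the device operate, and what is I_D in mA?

V_ov = V_SG − |V_th| = 2.01 − 1.3 = 0.71 V.
Since V_SD = 4.92 V ≥ V_ov = 0.71 V, the device is in saturation.
I_D = ½ k_p V_ov² = 0.5 × 4.8 × 0.71² = 1.21 mA.

Saturation; I_D = 1.21 mA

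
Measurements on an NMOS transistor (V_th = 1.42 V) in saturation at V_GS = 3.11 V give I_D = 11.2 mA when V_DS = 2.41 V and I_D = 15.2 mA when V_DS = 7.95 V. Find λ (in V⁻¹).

With V_GS fixed, I_D ∝ (1 + λ V_DS) in saturation, so I_D2/I_D1 = (1 + λ V_DS2)/(1 + λ V_DS1).
15.2/11.2 = 1.357 = (1 + 7.95 λ)/(1 + 2.41 λ).
Solving: λ (I_D1 V_DS2 − I_D2 V_DS1) = I_D2 − I_D1, so λ = (15.2 − 11.2) / (11.2 × 7.95 − 15.2 × 2.41) = 4 / 52.4 = 0.0763 V⁻¹.

λ = 0.0763 V⁻¹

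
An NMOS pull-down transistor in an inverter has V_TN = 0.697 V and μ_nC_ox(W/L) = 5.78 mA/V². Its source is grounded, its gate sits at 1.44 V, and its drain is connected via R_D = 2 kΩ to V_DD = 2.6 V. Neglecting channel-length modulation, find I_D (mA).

V_GS = V_G = 1.44 V, so V_ov = 1.44 − 0.697 = 0.743 V.
Assume saturation: I_D = ½ k_n V_ov² = 0.5 × 5.78 × 0.743² = 1.6 mA, giving V_DS = V_DD − I_D R_D = 2.6 − 1.6 × 2 = -0.591 V.
But -0.591 V < V_ov = 0.743 V, so the device is actually in triode.
In triode I_D = k_n[V_ov V_DS − ½ V_DS²] and I_D = (V_DD − V_DS)/R_D. Equating: 5.78 V_DS² − 9.589 V_DS + 2.6 = 0, giving V_DS = 0.341 V (the root below V_ov).
I_D = (2.6 − 0.341) / 2 = 1.13 mA.

I_D = 1.13 mA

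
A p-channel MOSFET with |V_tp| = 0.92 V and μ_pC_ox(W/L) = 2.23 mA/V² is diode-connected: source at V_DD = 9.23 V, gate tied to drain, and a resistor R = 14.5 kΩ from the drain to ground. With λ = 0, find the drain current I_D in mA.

With gate tied to drain, V_SG = V_SD ≥ V_SG − |V_tp|, so the device is in saturation.
KCL at the drain: ½ k_p (V_SG − |V_tp|)² = (V_DD − V_SG)/R.
Let x = V_SG − 0.92. Then 16.2 x² + x − 8.31 = 0, giving x = 0.687 V (positive root), so V_SG = 1.61 V.
I_D = (V_DD − V_SG)/R = (9.23 − 1.61) / 14.5 = 0.526 mA.

I_D = 0.526 mA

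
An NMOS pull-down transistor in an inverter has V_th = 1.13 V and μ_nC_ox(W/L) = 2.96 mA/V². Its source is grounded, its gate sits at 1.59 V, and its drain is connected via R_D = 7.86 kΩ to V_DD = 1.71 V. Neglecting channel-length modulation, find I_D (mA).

V_GS = V_G = 1.59 V, so V_ov = 1.59 − 1.13 = 0.46 V.
Assume saturation: I_D = ½ k_n V_ov² = 0.5 × 2.96 × 0.46² = 0.313 mA, giving V_DS = V_DD − I_D R_D = 1.71 − 0.313 × 7.86 = -0.752 V.
But -0.752 V < V_ov = 0.46 V, so the device is actually in triode.
In triode I_D = k_n[V_ov V_DS − ½ V_DS²] and I_D = (V_DD − V_DS)/R_D. Equating: 11.6 V_DS² − 11.7 V_DS + 1.71 = 0, giving V_DS = 0.177 V (the root below V_ov).
I_D = (1.71 − 0.177) / 7.86 = 0.195 mA.

I_D = 0.195 mA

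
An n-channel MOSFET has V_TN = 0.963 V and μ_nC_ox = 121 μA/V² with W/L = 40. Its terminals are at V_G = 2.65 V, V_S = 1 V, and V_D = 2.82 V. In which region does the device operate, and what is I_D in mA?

Saturation; I_D = 1.14 mA

V_GS = V_G − V_S = 2.65 − 1 = 1.65 V; V_DS = V_D − V_S = 2.82 − 1 = 1.82 V.
k_n = μ_nC_ox · (W/L) = 4.84 mA/V².
V_ov = V_GS − V_TN = 1.65 − 0.963 = 0.687 V.
Since V_DS = 1.82 V ≥ V_ov = 0.687 V, the device is in saturation.
I_D = ½ k_n V_ov² = 0.5 × 4.84 × 0.687² = 1.14 mA.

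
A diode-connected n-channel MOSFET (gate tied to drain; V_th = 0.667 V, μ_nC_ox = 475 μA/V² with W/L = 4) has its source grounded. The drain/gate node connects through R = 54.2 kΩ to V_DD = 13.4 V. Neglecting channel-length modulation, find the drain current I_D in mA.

With gate tied to drain, V_GS = V_DS ≥ V_GS − V_th, so the device is in saturation.
k_n = μ_nC_ox · (W/L) = 1.9 mA/V².
KCL at the drain: ½ k_n (V_GS − V_th)² = (V_DD − V_GS)/R.
Let x = V_GS − 0.667. Then 51.5 x² + x − 12.73 = 0, giving x = 0.488 V (positive root), so V_GS = 1.15 V.
I_D = (V_DD − V_GS)/R = (13.4 − 1.15) / 54.2 = 0.226 mA.

I_D = 0.226 mA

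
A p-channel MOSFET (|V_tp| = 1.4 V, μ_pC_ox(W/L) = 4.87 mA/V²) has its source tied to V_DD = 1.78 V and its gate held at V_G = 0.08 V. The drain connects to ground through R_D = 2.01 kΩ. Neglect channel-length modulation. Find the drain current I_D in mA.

V_SG = V_DD − V_G = 1.78 − 0.08 = 1.7 V, so V_ov = 1.7 − 1.4 = 0.3 V.
Assume saturation: I_D = ½ k_p V_ov² = 0.5 × 4.87 × 0.3² = 0.219 mA, giving V_SD = V_DD − I_D R_D = 1.78 − 0.219 × 2.01 = 1.34 V.
V_SD = 1.34 V ≥ V_ov = 0.3 V, confirming saturation.

I_D = 0.219 mA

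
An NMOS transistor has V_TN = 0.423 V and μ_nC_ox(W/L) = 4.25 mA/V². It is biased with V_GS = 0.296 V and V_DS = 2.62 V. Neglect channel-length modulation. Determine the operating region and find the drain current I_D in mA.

V_GS = 0.296 V < V_TN = 0.423 V, so the transistor is in cutoff.

Cutoff; I_D = 0 mA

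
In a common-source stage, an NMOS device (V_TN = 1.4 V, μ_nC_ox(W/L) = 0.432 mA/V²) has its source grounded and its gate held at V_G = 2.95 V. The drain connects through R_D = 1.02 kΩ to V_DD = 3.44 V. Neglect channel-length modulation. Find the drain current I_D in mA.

I_D = 0.519 mA

V_GS = V_G = 2.95 V, so V_ov = 2.95 − 1.4 = 1.55 V.
Assume saturation: I_D = ½ k_n V_ov² = 0.5 × 0.432 × 1.55² = 0.519 mA, giving V_DS = V_DD − I_D R_D = 3.44 − 0.519 × 1.02 = 2.91 V.
V_DS = 2.91 V ≥ V_ov = 1.55 V, confirming saturation.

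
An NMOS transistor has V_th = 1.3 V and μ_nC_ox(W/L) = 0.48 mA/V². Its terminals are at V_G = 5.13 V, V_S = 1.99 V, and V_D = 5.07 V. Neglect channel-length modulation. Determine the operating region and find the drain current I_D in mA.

V_GS = V_G − V_S = 5.13 − 1.99 = 3.14 V; V_DS = V_D − V_S = 5.07 − 1.99 = 3.08 V.
V_ov = V_GS − V_th = 3.14 − 1.3 = 1.84 V.
Since V_DS = 3.08 V ≥ V_ov = 1.84 V, the device is in saturation.
I_D = ½ k_n V_ov² = 0.5 × 0.48 × 1.84² = 0.813 mA.

Saturation; I_D = 0.813 mA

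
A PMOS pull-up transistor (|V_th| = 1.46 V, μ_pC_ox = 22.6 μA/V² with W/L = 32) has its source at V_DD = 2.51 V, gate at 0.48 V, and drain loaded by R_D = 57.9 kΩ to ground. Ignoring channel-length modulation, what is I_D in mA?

I_D = 0.0414 mA

V_SG = V_DD − V_G = 2.51 − 0.48 = 2.03 V, so V_ov = 2.03 − 1.46 = 0.57 V.
k_p = μ_pC_ox · (W/L) = 0.7232 mA/V².
Assume saturation: I_D = ½ k_p V_ov² = 0.5 × 0.7232 × 0.57² = 0.117 mA, giving V_SD = V_DD − I_D R_D = 2.51 − 0.117 × 57.9 = -4.29 V.
But -4.29 V < V_ov = 0.57 V, so the device is actually in triode.
In triode I_D = k_p[V_ov V_SD − ½ V_SD²] and I_D = (V_DD − V_SD)/R_D. Equating: 20.9 V_SD² − 24.87 V_SD + 2.51 = 0, giving V_SD = 0.111 V (the root below V_ov).
I_D = (2.51 − 0.111) / 57.9 = 0.0414 mA.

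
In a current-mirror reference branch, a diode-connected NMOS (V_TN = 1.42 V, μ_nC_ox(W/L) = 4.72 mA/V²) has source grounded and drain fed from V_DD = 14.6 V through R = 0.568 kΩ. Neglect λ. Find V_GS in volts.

V_GS = 4.20 V

With gate tied to drain, V_GS = V_DS ≥ V_GS − V_TN, so the device is in saturation.
KCL at the drain: ½ k_n (V_GS − V_TN)² = (V_DD − V_GS)/R.
Let x = V_GS − 1.42. Then 1.34 x² + x − 13.18 = 0, giving x = 2.78 V (positive root), so V_GS = 4.2 V.
I_D = (V_DD − V_GS)/R = (14.6 − 4.2) / 0.568 = 18.3 mA.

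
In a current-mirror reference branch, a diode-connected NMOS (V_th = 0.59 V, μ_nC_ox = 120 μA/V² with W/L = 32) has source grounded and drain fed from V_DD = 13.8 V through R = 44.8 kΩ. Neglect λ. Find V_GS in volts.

With gate tied to drain, V_GS = V_DS ≥ V_GS − V_th, so the device is in saturation.
k_n = μ_nC_ox · (W/L) = 3.84 mA/V².
KCL at the drain: ½ k_n (V_GS − V_th)² = (V_DD − V_GS)/R.
Let x = V_GS − 0.59. Then 86 x² + x − 13.21 = 0, giving x = 0.386 V (positive root), so V_GS = 0.976 V.
I_D = (V_DD − V_GS)/R = (13.8 − 0.976) / 44.8 = 0.286 mA.

V_GS = 0.976 V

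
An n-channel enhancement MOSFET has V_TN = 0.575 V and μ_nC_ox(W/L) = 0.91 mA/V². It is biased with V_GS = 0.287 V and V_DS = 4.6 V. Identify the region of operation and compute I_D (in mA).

Cutoff; I_D = 0 mA

V_GS = 0.287 V < V_TN = 0.575 V, so the transistor is in cutoff.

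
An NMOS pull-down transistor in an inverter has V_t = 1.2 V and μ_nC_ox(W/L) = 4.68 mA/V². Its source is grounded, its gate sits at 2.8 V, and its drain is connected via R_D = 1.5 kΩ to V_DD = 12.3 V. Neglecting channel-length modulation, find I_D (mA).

I_D = 5.99 mA

V_GS = V_G = 2.8 V, so V_ov = 2.8 − 1.2 = 1.6 V.
Assume saturation: I_D = ½ k_n V_ov² = 0.5 × 4.68 × 1.6² = 5.99 mA, giving V_DS = V_DD − I_D R_D = 12.3 − 5.99 × 1.5 = 3.31 V.
V_DS = 3.31 V ≥ V_ov = 1.6 V, confirming saturation.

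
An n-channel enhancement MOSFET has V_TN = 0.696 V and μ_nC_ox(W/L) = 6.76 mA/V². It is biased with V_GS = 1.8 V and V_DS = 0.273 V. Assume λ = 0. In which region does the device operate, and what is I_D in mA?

Triode; I_D = 1.79 mA

V_ov = V_GS − V_TN = 1.8 − 0.696 = 1.1 V.
Since V_DS = 0.273 V < V_ov = 1.1 V, the device is in the triode region.
I_D = k_n [V_ov · V_DS − ½ V_DS²] = 6.76 × [1.1 × 0.273 − 0.5 × 0.273²] = 1.79 mA.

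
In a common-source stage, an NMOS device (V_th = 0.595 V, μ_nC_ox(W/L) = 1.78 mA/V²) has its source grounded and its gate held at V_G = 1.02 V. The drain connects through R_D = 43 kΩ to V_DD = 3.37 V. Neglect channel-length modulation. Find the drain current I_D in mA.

V_GS = V_G = 1.02 V, so V_ov = 1.02 − 0.595 = 0.425 V.
Assume saturation: I_D = ½ k_n V_ov² = 0.5 × 1.78 × 0.425² = 0.161 mA, giving V_DS = V_DD − I_D R_D = 3.37 − 0.161 × 43 = -3.54 V.
But -3.54 V < V_ov = 0.425 V, so the device is actually in triode.
In triode I_D = k_n[V_ov V_DS − ½ V_DS²] and I_D = (V_DD − V_DS)/R_D. Equating: 38.3 V_DS² − 33.53 V_DS + 3.37 = 0, giving V_DS = 0.116 V (the root below V_ov).
I_D = (3.37 − 0.116) / 43 = 0.0757 mA.

I_D = 0.0757 mA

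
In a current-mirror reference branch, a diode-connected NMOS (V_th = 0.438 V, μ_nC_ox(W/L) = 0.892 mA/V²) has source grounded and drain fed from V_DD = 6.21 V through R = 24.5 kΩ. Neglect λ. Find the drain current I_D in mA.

With gate tied to drain, V_GS = V_DS ≥ V_GS − V_th, so the device is in saturation.
KCL at the drain: ½ k_n (V_GS − V_th)² = (V_DD − V_GS)/R.
Let x = V_GS − 0.438. Then 10.9 x² + x − 5.772 = 0, giving x = 0.682 V (positive root), so V_GS = 1.12 V.
I_D = (V_DD − V_GS)/R = (6.21 − 1.12) / 24.5 = 0.208 mA.

I_D = 0.208 mA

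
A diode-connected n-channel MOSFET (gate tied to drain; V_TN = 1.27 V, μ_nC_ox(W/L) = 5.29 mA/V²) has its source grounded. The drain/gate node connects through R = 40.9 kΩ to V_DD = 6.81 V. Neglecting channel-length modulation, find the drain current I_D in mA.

I_D = 0.130 mA

With gate tied to drain, V_GS = V_DS ≥ V_GS − V_TN, so the device is in saturation.
KCL at the drain: ½ k_n (V_GS − V_TN)² = (V_DD − V_GS)/R.
Let x = V_GS − 1.27. Then 108 x² + x − 5.54 = 0, giving x = 0.222 V (positive root), so V_GS = 1.49 V.
I_D = (V_DD − V_GS)/R = (6.81 − 1.49) / 40.9 = 0.13 mA.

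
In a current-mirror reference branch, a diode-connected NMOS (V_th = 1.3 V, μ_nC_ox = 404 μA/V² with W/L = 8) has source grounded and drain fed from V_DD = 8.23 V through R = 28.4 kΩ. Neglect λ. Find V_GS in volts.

V_GS = 1.68 V

With gate tied to drain, V_GS = V_DS ≥ V_GS − V_th, so the device is in saturation.
k_n = μ_nC_ox · (W/L) = 3.232 mA/V².
KCL at the drain: ½ k_n (V_GS − V_th)² = (V_DD − V_GS)/R.
Let x = V_GS − 1.3. Then 45.9 x² + x − 6.93 = 0, giving x = 0.378 V (positive root), so V_GS = 1.68 V.
I_D = (V_DD − V_GS)/R = (8.23 − 1.68) / 28.4 = 0.231 mA.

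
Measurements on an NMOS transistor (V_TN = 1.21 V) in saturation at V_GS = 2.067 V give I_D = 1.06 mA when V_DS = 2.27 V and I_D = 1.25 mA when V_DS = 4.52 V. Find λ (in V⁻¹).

With V_GS fixed, I_D ∝ (1 + λ V_DS) in saturation, so I_D2/I_D1 = (1 + λ V_DS2)/(1 + λ V_DS1).
1.25/1.06 = 1.179 = (1 + 4.52 λ)/(1 + 2.27 λ).
Solving: λ (I_D1 V_DS2 − I_D2 V_DS1) = I_D2 − I_D1, so λ = (1.25 − 1.06) / (1.06 × 4.52 − 1.25 × 2.27) = 0.19 / 1.95 = 0.0973 V⁻¹.

λ = 0.0973 V⁻¹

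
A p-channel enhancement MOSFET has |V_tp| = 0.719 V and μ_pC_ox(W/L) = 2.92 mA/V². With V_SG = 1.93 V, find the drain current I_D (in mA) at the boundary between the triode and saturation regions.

I_D = 2.14 mA

At the boundary V_SD = V_ov = V_SG − |V_tp| = 1.93 − 0.719 = 1.21 V.
I_D = ½ k_p V_ov² = 0.5 × 2.92 × 1.21² = 2.14 mA.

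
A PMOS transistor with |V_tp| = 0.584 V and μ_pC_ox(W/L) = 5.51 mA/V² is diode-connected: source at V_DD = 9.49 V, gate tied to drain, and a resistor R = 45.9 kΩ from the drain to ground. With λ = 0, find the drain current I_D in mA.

With gate tied to drain, V_SG = V_SD ≥ V_SG − |V_tp|, so the device is in saturation.
KCL at the drain: ½ k_p (V_SG − |V_tp|)² = (V_DD − V_SG)/R.
Let x = V_SG − 0.584. Then 126 x² + x − 8.906 = 0, giving x = 0.261 V (positive root), so V_SG = 0.845 V.
I_D = (V_DD − V_SG)/R = (9.49 − 0.845) / 45.9 = 0.188 mA.

I_D = 0.188 mA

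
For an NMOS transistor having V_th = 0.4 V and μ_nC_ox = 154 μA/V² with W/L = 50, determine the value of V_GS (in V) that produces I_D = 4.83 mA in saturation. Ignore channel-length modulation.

V_GS = 1.52 V

k_n = μ_nC_ox · (W/L) = 7.7 mA/V².
In saturation I_D = ½ k_n (V_GS − V_th)², so V_GS − V_th = √(2 I_D / k_n) = √(2 × 4.83 / 7.7) = 1.12 V.
V_GS = 0.4 + 1.12 = 1.52 V.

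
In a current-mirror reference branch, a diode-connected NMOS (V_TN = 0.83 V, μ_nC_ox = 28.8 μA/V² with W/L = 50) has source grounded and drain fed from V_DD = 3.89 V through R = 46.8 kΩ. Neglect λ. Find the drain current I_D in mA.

With gate tied to drain, V_GS = V_DS ≥ V_GS − V_TN, so the device is in saturation.
k_n = μ_nC_ox · (W/L) = 1.44 mA/V².
KCL at the drain: ½ k_n (V_GS − V_TN)² = (V_DD − V_GS)/R.
Let x = V_GS − 0.83. Then 33.7 x² + x − 3.06 = 0, giving x = 0.287 V (positive root), so V_GS = 1.12 V.
I_D = (V_DD − V_GS)/R = (3.89 − 1.12) / 46.8 = 0.0593 mA.

I_D = 0.0593 mA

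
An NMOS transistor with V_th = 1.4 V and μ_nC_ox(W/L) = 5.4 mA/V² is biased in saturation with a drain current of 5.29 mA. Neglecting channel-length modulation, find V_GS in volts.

In saturation I_D = ½ k_n (V_GS − V_th)², so V_GS − V_th = √(2 I_D / k_n) = √(2 × 5.29 / 5.4) = 1.4 V.
V_GS = 1.4 + 1.4 = 2.8 V.

V_GS = 2.80 V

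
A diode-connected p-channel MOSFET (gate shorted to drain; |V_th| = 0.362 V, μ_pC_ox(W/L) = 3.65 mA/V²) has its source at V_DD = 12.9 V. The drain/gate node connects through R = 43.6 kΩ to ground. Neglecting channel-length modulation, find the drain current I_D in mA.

I_D = 0.279 mA

With gate tied to drain, V_SG = V_SD ≥ V_SG − |V_th|, so the device is in saturation.
KCL at the drain: ½ k_p (V_SG − |V_th|)² = (V_DD − V_SG)/R.
Let x = V_SG − 0.362. Then 79.6 x² + x − 12.54 = 0, giving x = 0.391 V (positive root), so V_SG = 0.753 V.
I_D = (V_DD − V_SG)/R = (12.9 − 0.753) / 43.6 = 0.279 mA.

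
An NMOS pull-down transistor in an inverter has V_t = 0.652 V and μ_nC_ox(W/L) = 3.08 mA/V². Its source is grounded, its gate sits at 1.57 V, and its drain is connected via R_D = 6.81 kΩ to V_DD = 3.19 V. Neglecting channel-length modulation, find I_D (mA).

V_GS = V_G = 1.57 V, so V_ov = 1.57 − 0.652 = 0.918 V.
Assume saturation: I_D = ½ k_n V_ov² = 0.5 × 3.08 × 0.918² = 1.3 mA, giving V_DS = V_DD − I_D R_D = 3.19 − 1.3 × 6.81 = -5.65 V.
But -5.65 V < V_ov = 0.918 V, so the device is actually in triode.
In triode I_D = k_n[V_ov V_DS − ½ V_DS²] and I_D = (V_DD − V_DS)/R_D. Equating: 10.5 V_DS² − 20.25 V_DS + 3.19 = 0, giving V_DS = 0.173 V (the root below V_ov).
I_D = (3.19 − 0.173) / 6.81 = 0.443 mA.

I_D = 0.443 mA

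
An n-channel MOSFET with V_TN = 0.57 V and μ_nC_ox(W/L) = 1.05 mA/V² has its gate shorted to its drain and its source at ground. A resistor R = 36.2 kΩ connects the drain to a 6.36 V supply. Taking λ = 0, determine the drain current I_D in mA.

I_D = 0.145 mA

With gate tied to drain, V_GS = V_DS ≥ V_GS − V_TN, so the device is in saturation.
KCL at the drain: ½ k_n (V_GS − V_TN)² = (V_DD − V_GS)/R.
Let x = V_GS − 0.57. Then 19 x² + x − 5.79 = 0, giving x = 0.526 V (positive root), so V_GS = 1.1 V.
I_D = (V_DD − V_GS)/R = (6.36 − 1.1) / 36.2 = 0.145 mA.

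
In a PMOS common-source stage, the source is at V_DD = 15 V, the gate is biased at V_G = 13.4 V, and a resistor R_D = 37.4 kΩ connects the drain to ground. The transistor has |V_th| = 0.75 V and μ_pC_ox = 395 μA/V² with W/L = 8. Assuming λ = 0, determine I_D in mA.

V_SG = V_DD − V_G = 15 − 13.4 = 1.6 V, so V_ov = 1.6 − 0.75 = 0.85 V.
k_p = μ_pC_ox · (W/L) = 3.16 mA/V².
Assume saturation: I_D = ½ k_p V_ov² = 0.5 × 3.16 × 0.85² = 1.14 mA, giving V_SD = V_DD − I_D R_D = 15 − 1.14 × 37.4 = -27.7 V.
But -27.7 V < V_ov = 0.85 V, so the device is actually in triode.
In triode I_D = k_p[V_ov V_SD − ½ V_SD²] and I_D = (V_DD − V_SD)/R_D. Equating: 59.1 V_SD² − 101.5 V_SD + 15 = 0, giving V_SD = 0.163 V (the root below V_ov).
I_D = (15 − 0.163) / 37.4 = 0.397 mA.

I_D = 0.397 mA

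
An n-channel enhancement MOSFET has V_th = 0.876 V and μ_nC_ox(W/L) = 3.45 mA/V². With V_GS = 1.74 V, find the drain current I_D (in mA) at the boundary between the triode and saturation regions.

At the boundary V_DS = V_ov = V_GS − V_th = 1.74 − 0.876 = 0.864 V.
I_D = ½ k_n V_ov² = 0.5 × 3.45 × 0.864² = 1.29 mA.

I_D = 1.29 mA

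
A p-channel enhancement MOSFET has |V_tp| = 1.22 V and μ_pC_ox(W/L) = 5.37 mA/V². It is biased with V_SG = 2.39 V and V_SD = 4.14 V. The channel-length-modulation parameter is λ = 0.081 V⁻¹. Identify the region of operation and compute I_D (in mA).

V_ov = V_SG − |V_tp| = 2.39 − 1.22 = 1.17 V.
Since V_SD = 4.14 V ≥ V_ov = 1.17 V, the device is in saturation.
I_D = ½ k_p V_ov² (1 + λ V_SD) = 0.5 × 5.37 × 1.17² × (1 + 0.081 × 4.14) = 4.91 mA.

Saturation; I_D = 4.91 mA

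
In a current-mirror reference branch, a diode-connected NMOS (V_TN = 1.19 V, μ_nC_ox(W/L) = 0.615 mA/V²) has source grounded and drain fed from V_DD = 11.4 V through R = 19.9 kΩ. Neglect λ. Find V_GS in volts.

V_GS = 2.40 V

With gate tied to drain, V_GS = V_DS ≥ V_GS − V_TN, so the device is in saturation.
KCL at the drain: ½ k_n (V_GS − V_TN)² = (V_DD − V_GS)/R.
Let x = V_GS − 1.19. Then 6.12 x² + x − 10.21 = 0, giving x = 1.21 V (positive root), so V_GS = 2.4 V.
I_D = (V_DD − V_GS)/R = (11.4 − 2.4) / 19.9 = 0.452 mA.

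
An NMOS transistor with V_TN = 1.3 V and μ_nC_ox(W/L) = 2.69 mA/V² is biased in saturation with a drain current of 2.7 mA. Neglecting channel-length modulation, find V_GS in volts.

V_GS = 2.72 V

In saturation I_D = ½ k_n (V_GS − V_TN)², so V_GS − V_TN = √(2 I_D / k_n) = √(2 × 2.7 / 2.69) = 1.42 V.
V_GS = 1.3 + 1.42 = 2.72 V.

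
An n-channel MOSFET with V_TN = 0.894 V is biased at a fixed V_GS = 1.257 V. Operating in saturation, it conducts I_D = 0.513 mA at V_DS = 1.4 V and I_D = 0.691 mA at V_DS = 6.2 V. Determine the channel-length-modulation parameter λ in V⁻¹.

λ = 0.0804 V⁻¹

With V_GS fixed, I_D ∝ (1 + λ V_DS) in saturation, so I_D2/I_D1 = (1 + λ V_DS2)/(1 + λ V_DS1).
0.691/0.513 = 1.347 = (1 + 6.2 λ)/(1 + 1.4 λ).
Solving: λ (I_D1 V_DS2 − I_D2 V_DS1) = I_D2 − I_D1, so λ = (0.691 − 0.513) / (0.513 × 6.2 − 0.691 × 1.4) = 0.178 / 2.21 = 0.0804 V⁻¹.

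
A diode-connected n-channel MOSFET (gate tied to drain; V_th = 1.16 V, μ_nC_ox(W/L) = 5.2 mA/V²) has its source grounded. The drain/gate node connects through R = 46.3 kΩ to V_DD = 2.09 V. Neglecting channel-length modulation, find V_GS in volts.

V_GS = 1.24 V

With gate tied to drain, V_GS = V_DS ≥ V_GS − V_th, so the device is in saturation.
KCL at the drain: ½ k_n (V_GS − V_th)² = (V_DD − V_GS)/R.
Let x = V_GS − 1.16. Then 120 x² + x − 0.93 = 0, giving x = 0.0838 V (positive root), so V_GS = 1.24 V.
I_D = (V_DD − V_GS)/R = (2.09 − 1.24) / 46.3 = 0.0183 mA.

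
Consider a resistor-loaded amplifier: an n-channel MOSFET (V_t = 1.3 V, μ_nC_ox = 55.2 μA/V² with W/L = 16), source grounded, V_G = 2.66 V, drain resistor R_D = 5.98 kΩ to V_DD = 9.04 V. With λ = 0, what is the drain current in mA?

I_D = 0.817 mA

V_GS = V_G = 2.66 V, so V_ov = 2.66 − 1.3 = 1.36 V.
k_n = μ_nC_ox · (W/L) = 0.8832 mA/V².
Assume saturation: I_D = ½ k_n V_ov² = 0.5 × 0.8832 × 1.36² = 0.817 mA, giving V_DS = V_DD − I_D R_D = 9.04 − 0.817 × 5.98 = 4.16 V.
V_DS = 4.16 V ≥ V_ov = 1.36 V, confirming saturation.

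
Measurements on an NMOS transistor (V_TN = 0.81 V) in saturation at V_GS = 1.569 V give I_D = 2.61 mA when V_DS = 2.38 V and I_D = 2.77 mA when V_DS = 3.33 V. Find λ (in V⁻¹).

With V_GS fixed, I_D ∝ (1 + λ V_DS) in saturation, so I_D2/I_D1 = (1 + λ V_DS2)/(1 + λ V_DS1).
2.77/2.61 = 1.061 = (1 + 3.33 λ)/(1 + 2.38 λ).
Solving: λ (I_D1 V_DS2 − I_D2 V_DS1) = I_D2 − I_D1, so λ = (2.77 − 2.61) / (2.61 × 3.33 − 2.77 × 2.38) = 0.16 / 2.1 = 0.0762 V⁻¹.

λ = 0.0762 V⁻¹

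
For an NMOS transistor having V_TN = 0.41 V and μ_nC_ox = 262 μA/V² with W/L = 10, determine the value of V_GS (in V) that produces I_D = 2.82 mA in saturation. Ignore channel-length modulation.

V_GS = 1.88 V

k_n = μ_nC_ox · (W/L) = 2.62 mA/V².
In saturation I_D = ½ k_n (V_GS − V_TN)², so V_GS − V_TN = √(2 I_D / k_n) = √(2 × 2.82 / 2.62) = 1.47 V.
V_GS = 0.41 + 1.47 = 1.88 V.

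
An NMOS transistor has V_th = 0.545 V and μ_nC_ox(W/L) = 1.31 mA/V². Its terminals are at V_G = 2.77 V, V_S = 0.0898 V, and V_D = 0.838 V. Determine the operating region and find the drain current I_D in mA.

Triode; I_D = 1.73 mA

V_GS = V_G − V_S = 2.77 − 0.0898 = 2.68 V; V_DS = V_D − V_S = 0.838 − 0.0898 = 0.748 V.
V_ov = V_GS − V_th = 2.68 − 0.545 = 2.14 V.
Since V_DS = 0.748 V < V_ov = 2.14 V, the device is in the triode region.
I_D = k_n [V_ov · V_DS − ½ V_DS²] = 1.31 × [2.14 × 0.748 − 0.5 × 0.748²] = 1.73 mA.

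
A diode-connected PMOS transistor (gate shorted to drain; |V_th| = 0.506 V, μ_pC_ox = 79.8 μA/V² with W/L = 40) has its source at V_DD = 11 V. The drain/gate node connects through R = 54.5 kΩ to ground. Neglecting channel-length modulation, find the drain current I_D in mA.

With gate tied to drain, V_SG = V_SD ≥ V_SG − |V_th|, so the device is in saturation.
k_p = μ_pC_ox · (W/L) = 3.192 mA/V².
KCL at the drain: ½ k_p (V_SG − |V_th|)² = (V_DD − V_SG)/R.
Let x = V_SG − 0.506. Then 87 x² + x − 10.49 = 0, giving x = 0.342 V (positive root), so V_SG = 0.848 V.
I_D = (V_DD − V_SG)/R = (11 − 0.848) / 54.5 = 0.186 mA.

I_D = 0.186 mA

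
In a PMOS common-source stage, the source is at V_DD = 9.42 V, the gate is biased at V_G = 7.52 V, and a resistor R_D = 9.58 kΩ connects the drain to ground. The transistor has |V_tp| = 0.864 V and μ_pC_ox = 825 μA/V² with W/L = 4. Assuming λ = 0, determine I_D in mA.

V_SG = V_DD − V_G = 9.42 − 7.52 = 1.9 V, so V_ov = 1.9 − 0.864 = 1.04 V.
k_p = μ_pC_ox · (W/L) = 3.3 mA/V².
Assume saturation: I_D = ½ k_p V_ov² = 0.5 × 3.3 × 1.04² = 1.77 mA, giving V_SD = V_DD − I_D R_D = 9.42 − 1.77 × 9.58 = -7.55 V.
But -7.55 V < V_ov = 1.04 V, so the device is actually in triode.
In triode I_D = k_p[V_ov V_SD − ½ V_SD²] and I_D = (V_DD − V_SD)/R_D. Equating: 15.8 V_SD² − 33.75 V_SD + 9.42 = 0, giving V_SD = 0.33 V (the root below V_ov).
I_D = (9.42 − 0.33) / 9.58 = 0.949 mA.

I_D = 0.949 mA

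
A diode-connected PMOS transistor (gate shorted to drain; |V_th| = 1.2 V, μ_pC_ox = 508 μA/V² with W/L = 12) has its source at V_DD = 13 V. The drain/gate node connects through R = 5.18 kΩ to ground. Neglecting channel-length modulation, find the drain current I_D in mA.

With gate tied to drain, V_SG = V_SD ≥ V_SG − |V_th|, so the device is in saturation.
k_p = μ_pC_ox · (W/L) = 6.096 mA/V².
KCL at the drain: ½ k_p (V_SG − |V_th|)² = (V_DD − V_SG)/R.
Let x = V_SG − 1.2. Then 15.8 x² + x − 11.8 = 0, giving x = 0.833 V (positive root), so V_SG = 2.03 V.
I_D = (V_DD − V_SG)/R = (13 − 2.03) / 5.18 = 2.12 mA.

I_D = 2.12 mA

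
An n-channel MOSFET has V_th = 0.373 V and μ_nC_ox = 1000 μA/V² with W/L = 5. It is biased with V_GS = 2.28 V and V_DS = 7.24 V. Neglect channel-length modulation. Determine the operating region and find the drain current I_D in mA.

Saturation; I_D = 9.09 mA

k_n = μ_nC_ox · (W/L) = 5 mA/V².
V_ov = V_GS − V_th = 2.28 − 0.373 = 1.91 V.
Since V_DS = 7.24 V ≥ V_ov = 1.91 V, the device is in saturation.
I_D = ½ k_n V_ov² = 0.5 × 5 × 1.91² = 9.09 mA.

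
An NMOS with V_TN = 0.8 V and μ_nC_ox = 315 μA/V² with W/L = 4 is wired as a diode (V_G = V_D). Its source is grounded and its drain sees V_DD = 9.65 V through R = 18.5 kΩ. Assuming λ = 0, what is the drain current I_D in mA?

I_D = 0.434 mA

With gate tied to drain, V_GS = V_DS ≥ V_GS − V_TN, so the device is in saturation.
k_n = μ_nC_ox · (W/L) = 1.26 mA/V².
KCL at the drain: ½ k_n (V_GS − V_TN)² = (V_DD − V_GS)/R.
Let x = V_GS − 0.8. Then 11.7 x² + x − 8.85 = 0, giving x = 0.83 V (positive root), so V_GS = 1.63 V.
I_D = (V_DD − V_GS)/R = (9.65 − 1.63) / 18.5 = 0.434 mA.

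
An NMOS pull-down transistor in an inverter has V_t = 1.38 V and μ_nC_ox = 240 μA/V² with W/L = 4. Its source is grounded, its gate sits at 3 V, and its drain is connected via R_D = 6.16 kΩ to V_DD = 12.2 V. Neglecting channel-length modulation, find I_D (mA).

V_GS = V_G = 3 V, so V_ov = 3 − 1.38 = 1.62 V.
k_n = μ_nC_ox · (W/L) = 0.96 mA/V².
Assume saturation: I_D = ½ k_n V_ov² = 0.5 × 0.96 × 1.62² = 1.26 mA, giving V_DS = V_DD − I_D R_D = 12.2 − 1.26 × 6.16 = 4.44 V.
V_DS = 4.44 V ≥ V_ov = 1.62 V, confirming saturation.

I_D = 1.26 mA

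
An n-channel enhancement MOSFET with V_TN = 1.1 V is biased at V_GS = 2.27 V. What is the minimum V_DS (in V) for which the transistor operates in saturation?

The boundary between triode and saturation is V_DS = V_GS − V_TN = V_ov.
V_ov = 2.27 − 1.1 = 1.17 V.

V_DS,sat = 1.17 V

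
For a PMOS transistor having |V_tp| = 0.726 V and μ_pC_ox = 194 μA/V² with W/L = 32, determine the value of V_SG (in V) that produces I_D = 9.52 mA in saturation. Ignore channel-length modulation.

k_p = μ_pC_ox · (W/L) = 6.208 mA/V².
In saturation I_D = ½ k_p (V_SG − |V_tp|)², so V_SG − |V_tp| = √(2 I_D / k_p) = √(2 × 9.52 / 6.208) = 1.75 V.
V_SG = 0.726 + 1.75 = 2.48 V.

V_SG = 2.48 V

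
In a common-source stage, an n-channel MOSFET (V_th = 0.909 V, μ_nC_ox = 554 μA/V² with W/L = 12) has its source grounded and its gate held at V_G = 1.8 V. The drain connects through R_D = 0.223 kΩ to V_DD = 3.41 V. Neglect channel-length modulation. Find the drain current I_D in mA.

V_GS = V_G = 1.8 V, so V_ov = 1.8 − 0.909 = 0.891 V.
k_n = μ_nC_ox · (W/L) = 6.648 mA/V².
Assume saturation: I_D = ½ k_n V_ov² = 0.5 × 6.648 × 0.891² = 2.64 mA, giving V_DS = V_DD − I_D R_D = 3.41 − 2.64 × 0.223 = 2.82 V.
V_DS = 2.82 V ≥ V_ov = 0.891 V, confirming saturation.

I_D = 2.64 mA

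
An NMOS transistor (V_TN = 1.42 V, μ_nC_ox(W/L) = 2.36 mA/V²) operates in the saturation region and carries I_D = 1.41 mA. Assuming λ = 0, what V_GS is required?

In saturation I_D = ½ k_n (V_GS − V_TN)², so V_GS − V_TN = √(2 I_D / k_n) = √(2 × 1.41 / 2.36) = 1.09 V.
V_GS = 1.42 + 1.09 = 2.51 V.

V_GS = 2.51 V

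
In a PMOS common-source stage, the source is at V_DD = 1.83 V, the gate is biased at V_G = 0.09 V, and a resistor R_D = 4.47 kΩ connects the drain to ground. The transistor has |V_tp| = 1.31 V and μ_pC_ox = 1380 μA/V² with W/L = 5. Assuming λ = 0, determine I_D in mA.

V_SG = V_DD − V_G = 1.83 − 0.09 = 1.74 V, so V_ov = 1.74 − 1.31 = 0.43 V.
k_p = μ_pC_ox · (W/L) = 6.9 mA/V².
Assume saturation: I_D = ½ k_p V_ov² = 0.5 × 6.9 × 0.43² = 0.638 mA, giving V_SD = V_DD − I_D R_D = 1.83 − 0.638 × 4.47 = -1.02 V.
But -1.02 V < V_ov = 0.43 V, so the device is actually in triode.
In triode I_D = k_p[V_ov V_SD − ½ V_SD²] and I_D = (V_DD − V_SD)/R_D. Equating: 15.4 V_SD² − 14.26 V_SD + 1.83 = 0, giving V_SD = 0.154 V (the root below V_ov).
I_D = (1.83 − 0.154) / 4.47 = 0.375 mA.

I_D = 0.375 mA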